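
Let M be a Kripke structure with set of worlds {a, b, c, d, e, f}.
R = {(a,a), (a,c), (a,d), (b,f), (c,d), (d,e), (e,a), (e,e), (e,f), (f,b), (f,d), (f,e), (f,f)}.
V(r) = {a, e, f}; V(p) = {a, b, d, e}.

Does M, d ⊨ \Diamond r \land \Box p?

Yes

At d: \Diamond r is true, \Box p is true, so \Diamond r \land \Box p is true.
  At d: \Diamond r requires r at some successor in {e}.
    r holds at e, so \Diamond r is true at d.
  At d: \Box p requires p at every successor {e}.
    At e: p is true.
  So \Box p is true at d.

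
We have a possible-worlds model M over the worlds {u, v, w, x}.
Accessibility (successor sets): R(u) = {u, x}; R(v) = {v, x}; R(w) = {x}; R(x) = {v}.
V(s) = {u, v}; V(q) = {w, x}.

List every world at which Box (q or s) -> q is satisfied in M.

Let φ = Box (q or s) -> q. Evaluate φ at each world:
  u (successors {u, x}): φ is false.
  v (successors {v, x}): φ is false.
  w (successors {x}): φ is true.
  x (successors {v}): φ is true.
For instance, at w:
  At w: Box (q or s) is true, q is true, so Box (q or s) -> q is true.
    At w: Box (q or s) requires q or s at every successor {x}.
      At x: q or s is true.
    So Box (q or s) is true at w.
Satisfying worlds: {w, x}

w, x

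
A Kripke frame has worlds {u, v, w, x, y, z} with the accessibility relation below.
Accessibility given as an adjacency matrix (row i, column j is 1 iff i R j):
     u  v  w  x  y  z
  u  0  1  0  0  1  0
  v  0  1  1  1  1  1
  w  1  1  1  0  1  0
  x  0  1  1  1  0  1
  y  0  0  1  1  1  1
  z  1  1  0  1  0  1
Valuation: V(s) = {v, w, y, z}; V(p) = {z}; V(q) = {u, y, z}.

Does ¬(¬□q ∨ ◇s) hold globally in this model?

No

Recall that □ψ holds at a world iff ψ holds at every accessible world, and ◇ψ holds iff ψ holds at some accessible world.
Let φ = ¬(¬□q ∨ ◇s). Evaluate φ at each world:
  u (successors {v, y}): φ is false.
  v (successors {v, w, x, y, z}): φ is false.
  w (successors {u, v, w, y}): φ is false.
  x (successors {v, w, x, z}): φ is false.
  y (successors {w, x, y, z}): φ is false.
  z (successors {u, v, x, z}): φ is false.
Detail at u (counterexample):
  At u: ¬□q ∨ ◇s is true, so ¬(¬□q ∨ ◇s) is false.
    At u: ¬□q is true, ◇s is true, so ¬□q ∨ ◇s is true.
      At u: □q is false, so ¬□q is true.
      At u: ◇s requires s at some successor in {v, y}.
        s holds at v, so ◇s is true at u.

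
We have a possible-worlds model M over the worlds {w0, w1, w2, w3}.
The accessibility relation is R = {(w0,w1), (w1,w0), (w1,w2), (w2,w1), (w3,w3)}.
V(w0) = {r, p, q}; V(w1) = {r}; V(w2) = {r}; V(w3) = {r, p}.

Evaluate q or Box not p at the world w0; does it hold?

At w0: q is true, Box not p is true, so q or Box not p is true.
  At w0: Box not p requires not p at every successor {w1}.
    At w1: not p is true.
  So Box not p is true at w0.

Yes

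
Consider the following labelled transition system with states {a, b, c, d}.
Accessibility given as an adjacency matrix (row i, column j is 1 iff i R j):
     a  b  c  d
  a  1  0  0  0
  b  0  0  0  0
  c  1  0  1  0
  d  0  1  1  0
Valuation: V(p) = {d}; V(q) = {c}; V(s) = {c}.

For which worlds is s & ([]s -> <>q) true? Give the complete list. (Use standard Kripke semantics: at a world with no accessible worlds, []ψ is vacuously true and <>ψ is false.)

c

Let φ = s & ([]s -> <>q). Evaluate φ at each world:
  a (successors {a}): φ is false.
  b (successors ∅): φ is false.
  c (successors {a, c}): φ is true.
  d (successors {b, c}): φ is false.
For instance, at a:
  At a: s is false, []s -> <>q is true, so s & ([]s -> <>q) is false.
    At a: []s is false, <>q is false, so []s -> <>q is true.
      At a: []s requires s at every successor {a}.
        s fails at a, so []s is false at a.
      At a: <>q requires q at some successor in {a}.
        At a: q is false.
      So <>q is false at a.
Satisfying worlds: {c}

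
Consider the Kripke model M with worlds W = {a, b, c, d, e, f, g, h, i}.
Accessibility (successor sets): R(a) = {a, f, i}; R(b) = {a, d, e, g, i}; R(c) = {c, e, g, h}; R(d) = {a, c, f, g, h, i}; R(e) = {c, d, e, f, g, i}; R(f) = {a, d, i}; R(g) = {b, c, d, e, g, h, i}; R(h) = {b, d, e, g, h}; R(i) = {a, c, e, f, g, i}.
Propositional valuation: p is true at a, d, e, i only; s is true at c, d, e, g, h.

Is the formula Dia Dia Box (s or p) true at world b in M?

At b: Dia Dia Box (s or p) requires Dia Box (s or p) at some successor in {a, d, e, g, i}.
  Dia Box (s or p) holds at a, so Dia Dia Box (s or p) is true at b.
    At a: Dia Box (s or p) requires Box (s or p) at some successor in {a, f, i}.
      Box (s or p) holds at f, so Dia Box (s or p) is true at a.

Yes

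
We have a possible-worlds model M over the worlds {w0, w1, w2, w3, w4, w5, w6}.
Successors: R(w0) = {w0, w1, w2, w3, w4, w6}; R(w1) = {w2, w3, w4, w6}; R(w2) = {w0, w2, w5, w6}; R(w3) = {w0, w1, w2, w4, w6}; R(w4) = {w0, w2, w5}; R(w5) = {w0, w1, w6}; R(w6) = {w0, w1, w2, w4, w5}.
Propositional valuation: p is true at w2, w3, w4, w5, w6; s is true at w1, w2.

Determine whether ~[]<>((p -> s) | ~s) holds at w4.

No

Recall that []ψ holds at a world iff ψ holds at every accessible world, and <>ψ holds iff ψ holds at some accessible world.
At w4: []<>((p -> s) | ~s) is true, so ~[]<>((p -> s) | ~s) is false.
  At w4: []<>((p -> s) | ~s) requires <>((p -> s) | ~s) at every successor {w0, w2, w5}.
      At w0: <>((p -> s) | ~s) requires (p -> s) | ~s at some successor in {w0, w1, w2, w3, w4, w6}.
        (p -> s) | ~s holds at w0, so <>((p -> s) | ~s) is true at w0.
      At w2: <>((p -> s) | ~s) requires (p -> s) | ~s at some successor in {w0, w2, w5, w6}.
        (p -> s) | ~s holds at w0, so <>((p -> s) | ~s) is true at w2.
      At w5: <>((p -> s) | ~s) requires (p -> s) | ~s at some successor in {w0, w1, w6}.
        (p -> s) | ~s holds at w0, so <>((p -> s) | ~s) is true at w5.
  So []<>((p -> s) | ~s) is true at w4.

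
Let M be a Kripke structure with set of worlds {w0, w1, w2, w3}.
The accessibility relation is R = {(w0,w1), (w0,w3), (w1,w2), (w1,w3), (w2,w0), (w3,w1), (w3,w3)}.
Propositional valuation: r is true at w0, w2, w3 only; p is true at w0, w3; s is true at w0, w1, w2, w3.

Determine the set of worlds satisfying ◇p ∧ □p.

w2

Recall that □ψ holds at a world iff ψ holds at every accessible world, and ◇ψ holds iff ψ holds at some accessible world.
Let φ = ◇p ∧ □p. Evaluate φ at each world:
  w0 (successors {w1, w3}): φ is false.
  w1 (successors {w2, w3}): φ is false.
  w2 (successors {w0}): φ is true.
  w3 (successors {w1, w3}): φ is false.
For instance, at w2:
  At w2: ◇p is true, □p is true, so ◇p ∧ □p is true.
    At w2: ◇p requires p at some successor in {w0}.
      p holds at w0, so ◇p is true at w2.
    At w2: □p requires p at every successor {w0}.
      At w0: p is true.
    So □p is true at w2.
Satisfying worlds: {w2}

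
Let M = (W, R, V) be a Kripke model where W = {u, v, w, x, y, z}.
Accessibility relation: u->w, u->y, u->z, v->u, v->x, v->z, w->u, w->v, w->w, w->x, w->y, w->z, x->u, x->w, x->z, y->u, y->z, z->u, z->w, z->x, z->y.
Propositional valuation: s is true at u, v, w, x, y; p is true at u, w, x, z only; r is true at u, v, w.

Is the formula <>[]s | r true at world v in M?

Yes

At v: <>[]s is true, r is true, so <>[]s | r is true.
  At v: <>[]s requires []s at some successor in {u, x, z}.
    []s holds at z, so <>[]s is true at v.
      At z: []s requires s at every successor {u, w, x, y}.
        At u: s is true.
        At w: s is true.
        At x: s is true.
        At y: s is true.
      So []s is true at z.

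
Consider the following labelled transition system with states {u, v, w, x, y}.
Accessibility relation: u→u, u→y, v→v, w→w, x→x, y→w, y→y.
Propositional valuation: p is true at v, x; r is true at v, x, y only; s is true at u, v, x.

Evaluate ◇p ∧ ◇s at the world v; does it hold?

At v: ◇p is true, ◇s is true, so ◇p ∧ ◇s is true.
  At v: ◇p requires p at some successor in {v}.
    p holds at v, so ◇p is true at v.
  At v: ◇s requires s at some successor in {v}.
    s holds at v, so ◇s is true at v.

Yes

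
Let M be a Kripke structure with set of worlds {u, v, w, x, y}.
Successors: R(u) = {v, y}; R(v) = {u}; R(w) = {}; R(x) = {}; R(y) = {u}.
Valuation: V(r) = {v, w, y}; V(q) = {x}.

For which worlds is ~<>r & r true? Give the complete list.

Let φ = ~<>r & r. Evaluate φ at each world:
  u (successors {v, y}): φ is false.
  v (successors {u}): φ is true.
  w (successors ∅): φ is true.
  x (successors ∅): φ is false.
  y (successors {u}): φ is true.
For instance, at v:
  At v: ~<>r is true, r is true, so ~<>r & r is true.
    At v: <>r is false, so ~<>r is true.
      At v: <>r requires r at some successor in {u}.
        At u: r is false.
      So <>r is false at v.
Satisfying worlds: {v, w, y}

v, w, y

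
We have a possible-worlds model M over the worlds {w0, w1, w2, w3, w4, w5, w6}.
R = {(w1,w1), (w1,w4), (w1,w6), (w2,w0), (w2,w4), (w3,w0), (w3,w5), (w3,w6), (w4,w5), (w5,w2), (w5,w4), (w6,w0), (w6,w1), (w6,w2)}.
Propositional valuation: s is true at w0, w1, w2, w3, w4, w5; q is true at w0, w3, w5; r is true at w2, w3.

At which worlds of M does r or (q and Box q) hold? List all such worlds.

w0, w2, w3

Let φ = r or (q and Box q). Evaluate φ at each world:
  w0 (successors ∅): φ is true.
  w1 (successors {w1, w4, w6}): φ is false.
  w2 (successors {w0, w4}): φ is true.
  w3 (successors {w0, w5, w6}): φ is true.
  w4 (successors {w5}): φ is false.
  w5 (successors {w2, w4}): φ is false.
  w6 (successors {w0, w1, w2}): φ is false.
For instance, at w2:
  At w2: r is true, q and Box q is false, so r or (q and Box q) is true.
    At w2: q is false, Box q is false, so q and Box q is false.
      At w2: Box q requires q at every successor {w0, w4}.
        q fails at w4, so Box q is false at w2.
Satisfying worlds: {w0, w2, w3}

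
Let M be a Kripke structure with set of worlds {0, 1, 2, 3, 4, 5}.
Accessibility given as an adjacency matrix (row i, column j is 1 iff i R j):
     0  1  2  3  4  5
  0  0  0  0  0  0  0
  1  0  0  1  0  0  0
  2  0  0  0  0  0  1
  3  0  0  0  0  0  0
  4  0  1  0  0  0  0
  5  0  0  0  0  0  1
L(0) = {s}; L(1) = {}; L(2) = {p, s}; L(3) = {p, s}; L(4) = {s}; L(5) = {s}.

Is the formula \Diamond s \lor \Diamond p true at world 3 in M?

No

Recall that \Diamond ψ holds at a world iff ψ holds at some accessible world.
At 3: \Diamond s is false, \Diamond p is false, so \Diamond s \lor \Diamond p is false.
  At 3: no accessible worlds, so \Diamond s is false.
  At 3: no accessible worlds, so \Diamond p is false.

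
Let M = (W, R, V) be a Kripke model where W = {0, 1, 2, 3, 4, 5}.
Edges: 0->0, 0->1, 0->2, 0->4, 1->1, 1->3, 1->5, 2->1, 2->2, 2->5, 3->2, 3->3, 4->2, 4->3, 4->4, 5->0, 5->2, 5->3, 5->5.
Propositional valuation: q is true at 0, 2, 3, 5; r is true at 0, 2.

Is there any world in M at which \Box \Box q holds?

Recall that \Box ψ holds at a world iff ψ holds at every accessible world, and \Diamond ψ holds iff ψ holds at some accessible world.
Let φ = \Box \Box q. Evaluate φ at each world:
  0 (successors {0, 1, 2, 4}): φ is false.
  1 (successors {1, 3, 5}): φ is false.
  2 (successors {1, 2, 5}): φ is false.
  3 (successors {2, 3}): φ is false.
  4 (successors {2, 3, 4}): φ is false.
  5 (successors {0, 2, 3, 5}): φ is false.
For instance, at 3:
  At 3: \Box \Box q requires \Box q at every successor {2, 3}.
    \Box q fails at 2, so \Box \Box q is false at 3.
      At 2: \Box q requires q at every successor {1, 2, 5}.
        q fails at 1, so \Box q is false at 2.

No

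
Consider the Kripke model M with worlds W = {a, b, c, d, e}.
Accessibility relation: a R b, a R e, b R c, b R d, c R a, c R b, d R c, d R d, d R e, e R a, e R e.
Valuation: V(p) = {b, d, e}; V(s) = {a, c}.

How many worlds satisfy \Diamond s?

Let φ = \Diamond s. Evaluate φ at each world:
  a (successors {b, e}): φ is false.
  b (successors {c, d}): φ is true.
  c (successors {a, b}): φ is true.
  d (successors {c, d, e}): φ is true.
  e (successors {a, e}): φ is true.
For instance, at b:
  At b: \Diamond s requires s at some successor in {c, d}.
    s holds at c, so \Diamond s is true at b.
Satisfying worlds: {b, c, d, e}

4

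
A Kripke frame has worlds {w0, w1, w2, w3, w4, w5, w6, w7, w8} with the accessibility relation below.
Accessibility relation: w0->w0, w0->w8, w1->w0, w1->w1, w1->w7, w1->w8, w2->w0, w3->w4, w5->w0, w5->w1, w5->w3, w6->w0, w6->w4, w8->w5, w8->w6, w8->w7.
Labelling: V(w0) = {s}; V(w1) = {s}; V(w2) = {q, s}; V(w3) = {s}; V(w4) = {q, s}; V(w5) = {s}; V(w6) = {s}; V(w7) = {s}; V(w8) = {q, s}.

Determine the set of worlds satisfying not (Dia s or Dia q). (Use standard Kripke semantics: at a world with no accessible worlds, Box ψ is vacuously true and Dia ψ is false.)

w4, w7

Recall that Dia ψ holds at a world iff ψ holds at some accessible world.
Let φ = not (Dia s or Dia q). Evaluate φ at each world:
  w0 (successors {w0, w8}): φ is false.
  w1 (successors {w0, w1, w7, w8}): φ is false.
  w2 (successors {w0}): φ is false.
  w3 (successors {w4}): φ is false.
  w4 (successors ∅): φ is true.
  w5 (successors {w0, w1, w3}): φ is false.
  w6 (successors {w0, w4}): φ is false.
  w7 (successors ∅): φ is true.
  w8 (successors {w5, w6, w7}): φ is false.
For instance, at w5:
  At w5: Dia s or Dia q is true, so not (Dia s or Dia q) is false.
    At w5: Dia s is true, Dia q is false, so Dia s or Dia q is true.
      At w5: Dia s requires s at some successor in {w0, w1, w3}.
        s holds at w0, so Dia s is true at w5.
      At w5: Dia q requires q at some successor in {w0, w1, w3}.
        At w0: q is false.
        At w1: q is false.
        At w3: q is false.
      So Dia q is false at w5.
Satisfying worlds: {w4, w7}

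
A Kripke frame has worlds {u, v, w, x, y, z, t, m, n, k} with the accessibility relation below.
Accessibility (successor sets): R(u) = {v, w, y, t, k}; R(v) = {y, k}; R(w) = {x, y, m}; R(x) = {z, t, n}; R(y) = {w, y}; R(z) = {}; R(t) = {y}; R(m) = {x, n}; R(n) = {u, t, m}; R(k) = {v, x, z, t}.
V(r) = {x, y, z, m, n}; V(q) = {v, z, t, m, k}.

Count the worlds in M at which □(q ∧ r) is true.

Let φ = □(q ∧ r). Evaluate φ at each world:
  u (successors {v, w, y, t, k}): φ is false.
  v (successors {y, k}): φ is false.
  w (successors {x, y, m}): φ is false.
  x (successors {z, t, n}): φ is false.
  y (successors {w, y}): φ is false.
  z (successors ∅): φ is true.
  t (successors {y}): φ is false.
  m (successors {x, n}): φ is false.
  n (successors {u, t, m}): φ is false.
  k (successors {v, x, z, t}): φ is false.
For instance, at y:
  At y: □(q ∧ r) requires q ∧ r at every successor {w, y}.
    q ∧ r fails at w, so □(q ∧ r) is false at y.
Satisfying worlds: {z}

1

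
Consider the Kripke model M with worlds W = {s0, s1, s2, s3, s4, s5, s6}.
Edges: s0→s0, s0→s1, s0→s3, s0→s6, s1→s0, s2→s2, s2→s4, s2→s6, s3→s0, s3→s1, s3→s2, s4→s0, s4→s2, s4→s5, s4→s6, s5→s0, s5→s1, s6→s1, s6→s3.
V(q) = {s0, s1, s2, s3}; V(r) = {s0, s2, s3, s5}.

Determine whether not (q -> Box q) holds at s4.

No

At s4: q -> Box q is true, so not (q -> Box q) is false.
  At s4: q is false, Box q is false, so q -> Box q is true.
    At s4: Box q requires q at every successor {s0, s2, s5, s6}.
      q fails at s5, so Box q is false at s4.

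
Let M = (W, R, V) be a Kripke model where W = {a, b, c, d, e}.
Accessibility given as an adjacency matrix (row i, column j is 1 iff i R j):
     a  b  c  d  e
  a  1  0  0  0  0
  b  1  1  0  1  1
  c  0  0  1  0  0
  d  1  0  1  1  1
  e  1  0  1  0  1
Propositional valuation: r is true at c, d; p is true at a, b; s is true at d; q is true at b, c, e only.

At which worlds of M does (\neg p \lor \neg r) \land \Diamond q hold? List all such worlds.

b, c, d, e

Let φ = (\neg p \lor \neg r) \land \Diamond q. Evaluate φ at each world:
  a (successors {a}): φ is false.
  b (successors {a, b, d, e}): φ is true.
  c (successors {c}): φ is true.
  d (successors {a, c, d, e}): φ is true.
  e (successors {a, c, e}): φ is true.
For instance, at d:
  At d: \neg p \lor \neg r is true, \Diamond q is true, so (\neg p \lor \neg r) \land \Diamond q is true.
    At d: \Diamond q requires q at some successor in {a, c, d, e}.
      q holds at c, so \Diamond q is true at d.
Satisfying worlds: {b, c, d, e}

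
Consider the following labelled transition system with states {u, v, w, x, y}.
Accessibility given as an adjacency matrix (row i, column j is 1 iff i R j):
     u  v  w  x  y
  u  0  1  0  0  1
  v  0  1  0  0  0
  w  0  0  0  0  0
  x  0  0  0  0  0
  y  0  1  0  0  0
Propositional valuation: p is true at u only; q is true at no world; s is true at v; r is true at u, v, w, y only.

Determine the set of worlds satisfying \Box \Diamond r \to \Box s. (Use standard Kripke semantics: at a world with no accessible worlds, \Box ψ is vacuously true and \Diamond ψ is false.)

v, w, x, y

Let φ = \Box \Diamond r \to \Box s. Evaluate φ at each world:
  u (successors {v, y}): φ is false.
  v (successors {v}): φ is true.
  w (successors ∅): φ is true.
  x (successors ∅): φ is true.
  y (successors {v}): φ is true.
For instance, at y:
  At y: \Box \Diamond r is true, \Box s is true, so \Box \Diamond r \to \Box s is true.
    At y: \Box \Diamond r requires \Diamond r at every successor {v}.
      At v: \Diamond r is true.
    So \Box \Diamond r is true at y.
    At y: \Box s requires s at every successor {v}.
      At v: s is true.
    So \Box s is true at y.
Satisfying worlds: {v, w, x, y}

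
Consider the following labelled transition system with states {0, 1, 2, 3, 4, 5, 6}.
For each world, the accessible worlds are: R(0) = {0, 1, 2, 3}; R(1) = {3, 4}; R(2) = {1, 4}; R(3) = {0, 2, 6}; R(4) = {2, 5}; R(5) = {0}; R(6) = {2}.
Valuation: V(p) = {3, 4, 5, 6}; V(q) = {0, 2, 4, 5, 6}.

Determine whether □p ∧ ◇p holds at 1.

Yes

At 1: □p is true, ◇p is true, so □p ∧ ◇p is true.
  At 1: □p requires p at every successor {3, 4}.
    At 3: p is true.
    At 4: p is true.
  So □p is true at 1.
  At 1: ◇p requires p at some successor in {3, 4}.
    p holds at 3, so ◇p is true at 1.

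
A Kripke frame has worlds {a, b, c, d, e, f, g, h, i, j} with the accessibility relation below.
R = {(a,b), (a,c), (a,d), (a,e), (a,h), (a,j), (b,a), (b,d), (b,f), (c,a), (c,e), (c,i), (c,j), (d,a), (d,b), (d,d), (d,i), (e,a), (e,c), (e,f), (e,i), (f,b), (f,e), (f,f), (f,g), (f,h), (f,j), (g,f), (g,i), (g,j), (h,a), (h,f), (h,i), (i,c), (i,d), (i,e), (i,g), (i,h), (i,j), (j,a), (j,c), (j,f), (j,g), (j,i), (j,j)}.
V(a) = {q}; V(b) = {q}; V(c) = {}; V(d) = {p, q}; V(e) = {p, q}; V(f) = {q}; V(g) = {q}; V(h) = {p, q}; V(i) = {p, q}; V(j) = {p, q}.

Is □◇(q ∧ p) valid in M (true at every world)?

Yes

Let φ = □◇(q ∧ p). Evaluate φ at each world:
  a (successors {b, c, d, e, h, j}): φ is true.
  b (successors {a, d, f}): φ is true.
  c (successors {a, e, i, j}): φ is true.
  d (successors {a, b, d, i}): φ is true.
  e (successors {a, c, f, i}): φ is true.
  f (successors {b, e, f, g, h, j}): φ is true.
  g (successors {f, i, j}): φ is true.
  h (successors {a, f, i}): φ is true.
  i (successors {c, d, e, g, h, j}): φ is true.
  j (successors {a, c, f, g, i, j}): φ is true.
For instance, at j:
  At j: □◇(q ∧ p) requires ◇(q ∧ p) at every successor {a, c, f, g, i, j}.
    At a: ◇(q ∧ p) is true.
    At c: ◇(q ∧ p) is true.
    At f: ◇(q ∧ p) is true.
    At g: ◇(q ∧ p) is true.
    At i: ◇(q ∧ p) is true.
    At j: ◇(q ∧ p) is true.
  So □◇(q ∧ p) is true at j.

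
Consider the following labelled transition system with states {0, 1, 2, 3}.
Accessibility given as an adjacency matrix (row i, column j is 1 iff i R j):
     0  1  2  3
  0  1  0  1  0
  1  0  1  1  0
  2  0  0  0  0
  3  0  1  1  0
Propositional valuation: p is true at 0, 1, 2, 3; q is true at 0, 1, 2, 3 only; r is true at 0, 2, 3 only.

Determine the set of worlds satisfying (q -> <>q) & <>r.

0, 1, 3

Let φ = (q -> <>q) & <>r. Evaluate φ at each world:
  0 (successors {0, 2}): φ is true.
  1 (successors {1, 2}): φ is true.
  2 (successors ∅): φ is false.
  3 (successors {1, 2}): φ is true.
For instance, at 0:
  At 0: q -> <>q is true, <>r is true, so (q -> <>q) & <>r is true.
    At 0: q is true, <>q is true, so q -> <>q is true.
      At 0: <>q requires q at some successor in {0, 2}.
        q holds at 0, so <>q is true at 0.
    At 0: <>r requires r at some successor in {0, 2}.
      r holds at 0, so <>r is true at 0.
Satisfying worlds: {0, 1, 3}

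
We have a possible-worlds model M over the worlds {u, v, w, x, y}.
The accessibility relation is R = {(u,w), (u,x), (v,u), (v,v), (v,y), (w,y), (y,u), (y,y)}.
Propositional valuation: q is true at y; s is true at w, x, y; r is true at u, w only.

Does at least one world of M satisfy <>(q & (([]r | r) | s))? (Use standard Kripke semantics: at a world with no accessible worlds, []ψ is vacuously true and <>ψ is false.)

Let φ = <>(q & (([]r | r) | s)). Evaluate φ at each world:
  u (successors {w, x}): φ is false.
  v (successors {u, v, y}): φ is true.
  w (successors {y}): φ is true.
  x (successors ∅): φ is false.
  y (successors {u, y}): φ is true.
Detail at v (witness):
  At v: <>(q & (([]r | r) | s)) requires q & (([]r | r) | s) at some successor in {u, v, y}.
    q & (([]r | r) | s) holds at y, so <>(q & (([]r | r) | s)) is true at v.
      At y: q is true, ([]r | r) | s is true, so q & (([]r | r) | s) is true.

Yes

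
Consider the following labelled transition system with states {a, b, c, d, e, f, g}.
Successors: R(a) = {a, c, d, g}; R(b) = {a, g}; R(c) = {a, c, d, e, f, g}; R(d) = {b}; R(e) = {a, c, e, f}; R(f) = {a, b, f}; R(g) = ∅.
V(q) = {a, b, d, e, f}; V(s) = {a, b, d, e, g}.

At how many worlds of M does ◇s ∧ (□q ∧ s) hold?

Let φ = ◇s ∧ (□q ∧ s). Evaluate φ at each world:
  a (successors {a, c, d, g}): φ is false.
  b (successors {a, g}): φ is false.
  c (successors {a, c, d, e, f, g}): φ is false.
  d (successors {b}): φ is true.
  e (successors {a, c, e, f}): φ is false.
  f (successors {a, b, f}): φ is false.
  g (successors ∅): φ is false.
For instance, at b:
  At b: ◇s is true, □q ∧ s is false, so ◇s ∧ (□q ∧ s) is false.
    At b: ◇s requires s at some successor in {a, g}.
      s holds at a, so ◇s is true at b.
    At b: □q is false, s is true, so □q ∧ s is false.
      At b: □q requires q at every successor {a, g}.
        q fails at g, so □q is false at b.
Satisfying worlds: {d}

1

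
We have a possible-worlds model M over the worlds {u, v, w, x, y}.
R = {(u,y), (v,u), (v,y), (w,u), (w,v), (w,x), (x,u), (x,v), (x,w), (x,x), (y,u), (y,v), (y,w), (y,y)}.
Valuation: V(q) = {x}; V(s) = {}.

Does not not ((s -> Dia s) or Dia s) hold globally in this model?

Yes

Let φ = not not ((s -> Dia s) or Dia s). Evaluate φ at each world:
  u (successors {y}): φ is true.
  v (successors {u, y}): φ is true.
  w (successors {u, v, x}): φ is true.
  x (successors {u, v, w, x}): φ is true.
  y (successors {u, v, w, y}): φ is true.
For instance, at x:
  At x: not ((s -> Dia s) or Dia s) is false, so not not ((s -> Dia s) or Dia s) is true.
    At x: (s -> Dia s) or Dia s is true, so not ((s -> Dia s) or Dia s) is false.
      At x: s -> Dia s is true, Dia s is false, so (s -> Dia s) or Dia s is true.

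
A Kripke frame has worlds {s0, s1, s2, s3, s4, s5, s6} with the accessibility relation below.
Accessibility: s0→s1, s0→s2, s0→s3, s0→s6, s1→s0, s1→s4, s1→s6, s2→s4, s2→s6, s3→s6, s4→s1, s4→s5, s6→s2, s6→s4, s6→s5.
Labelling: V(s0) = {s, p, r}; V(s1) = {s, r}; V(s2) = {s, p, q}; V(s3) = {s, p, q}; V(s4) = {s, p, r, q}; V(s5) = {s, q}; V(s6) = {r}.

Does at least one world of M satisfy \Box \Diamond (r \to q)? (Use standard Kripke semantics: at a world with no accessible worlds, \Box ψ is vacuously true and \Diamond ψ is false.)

Yes

Let φ = \Box \Diamond (r \to q). Evaluate φ at each world:
  s0 (successors {s1, s2, s3, s6}): φ is false.
  s1 (successors {s0, s4, s6}): φ is true.
  s2 (successors {s4, s6}): φ is true.
  s3 (successors {s6}): φ is true.
  s4 (successors {s1, s5}): φ is false.
  s5 (successors ∅): φ is true.
  s6 (successors {s2, s4, s5}): φ is false.
Detail at s1 (witness):
  At s1: \Box \Diamond (r \to q) requires \Diamond (r \to q) at every successor {s0, s4, s6}.
      At s0: \Diamond (r \to q) requires r \to q at some successor in {s1, s2, s3, s6}.
        r \to q holds at s2, so \Diamond (r \to q) is true at s0.
      At s4: \Diamond (r \to q) requires r \to q at some successor in {s1, s5}.
        r \to q holds at s5, so \Diamond (r \to q) is true at s4.
      At s6: \Diamond (r \to q) requires r \to q at some successor in {s2, s4, s5}.
        r \to q holds at s2, so \Diamond (r \to q) is true at s6.
  So \Box \Diamond (r \to q) is true at s1.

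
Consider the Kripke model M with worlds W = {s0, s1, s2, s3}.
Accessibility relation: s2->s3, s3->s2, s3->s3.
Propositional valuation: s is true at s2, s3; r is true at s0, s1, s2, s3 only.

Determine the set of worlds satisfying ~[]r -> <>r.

s0, s1, s2, s3

Recall that []ψ holds at a world iff ψ holds at every accessible world, and <>ψ holds iff ψ holds at some accessible world.
Let φ = ~[]r -> <>r. Evaluate φ at each world:
  s0 (successors ∅): φ is true.
  s1 (successors ∅): φ is true.
  s2 (successors {s3}): φ is true.
  s3 (successors {s2, s3}): φ is true.
For instance, at s3:
  At s3: ~[]r is false, <>r is true, so ~[]r -> <>r is true.
    At s3: []r is true, so ~[]r is false.
      At s3: []r requires r at every successor {s2, s3}.
        At s2: r is true.
        At s3: r is true.
      So []r is true at s3.
    At s3: <>r requires r at some successor in {s2, s3}.
      r holds at s2, so <>r is true at s3.
Satisfying worlds: {s0, s1, s2, s3}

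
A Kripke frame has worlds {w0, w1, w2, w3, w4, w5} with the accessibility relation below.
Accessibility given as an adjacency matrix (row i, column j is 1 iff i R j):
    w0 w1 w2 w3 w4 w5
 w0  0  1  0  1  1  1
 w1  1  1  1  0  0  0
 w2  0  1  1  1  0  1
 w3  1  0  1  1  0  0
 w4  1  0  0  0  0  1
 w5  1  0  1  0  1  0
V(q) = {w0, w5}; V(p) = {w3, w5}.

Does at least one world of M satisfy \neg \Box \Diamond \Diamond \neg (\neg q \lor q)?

Recall that \Box ψ holds at a world iff ψ holds at every accessible world, and \Diamond ψ holds iff ψ holds at some accessible world.
Let φ = \neg \Box \Diamond \Diamond \neg (\neg q \lor q). Evaluate φ at each world:
  w0 (successors {w1, w3, w4, w5}): φ is true.
  w1 (successors {w0, w1, w2}): φ is true.
  w2 (successors {w1, w2, w3, w5}): φ is true.
  w3 (successors {w0, w2, w3}): φ is true.
  w4 (successors {w0, w5}): φ is true.
  w5 (successors {w0, w2, w4}): φ is true.
Detail at w0 (witness):
  At w0: \Box \Diamond \Diamond \neg (\neg q \lor q) is false, so \neg \Box \Diamond \Diamond \neg (\neg q \lor q) is true.
    At w0: \Box \Diamond \Diamond \neg (\neg q \lor q) requires \Diamond \Diamond \neg (\neg q \lor q) at every successor {w1, w3, w4, w5}.
      \Diamond \Diamond \neg (\neg q \lor q) fails at w1, so \Box \Diamond \Diamond \neg (\neg q \lor q) is false at w0.

Yes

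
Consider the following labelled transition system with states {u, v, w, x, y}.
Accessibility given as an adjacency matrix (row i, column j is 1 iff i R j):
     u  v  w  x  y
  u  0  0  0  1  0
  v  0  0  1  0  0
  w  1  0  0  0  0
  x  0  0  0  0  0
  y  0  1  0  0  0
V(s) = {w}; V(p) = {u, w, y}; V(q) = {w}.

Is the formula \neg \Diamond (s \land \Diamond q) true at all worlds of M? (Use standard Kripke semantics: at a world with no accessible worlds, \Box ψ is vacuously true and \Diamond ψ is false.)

Yes

Recall that \Diamond ψ holds at a world iff ψ holds at some accessible world.
Let φ = \neg \Diamond (s \land \Diamond q). Evaluate φ at each world:
  u (successors {x}): φ is true.
  v (successors {w}): φ is true.
  w (successors {u}): φ is true.
  x (successors ∅): φ is true.
  y (successors {v}): φ is true.
For instance, at v:
  At v: \Diamond (s \land \Diamond q) is false, so \neg \Diamond (s \land \Diamond q) is true.
    At v: \Diamond (s \land \Diamond q) requires s \land \Diamond q at some successor in {w}.
      At w: s \land \Diamond q is false.
    So \Diamond (s \land \Diamond q) is false at v.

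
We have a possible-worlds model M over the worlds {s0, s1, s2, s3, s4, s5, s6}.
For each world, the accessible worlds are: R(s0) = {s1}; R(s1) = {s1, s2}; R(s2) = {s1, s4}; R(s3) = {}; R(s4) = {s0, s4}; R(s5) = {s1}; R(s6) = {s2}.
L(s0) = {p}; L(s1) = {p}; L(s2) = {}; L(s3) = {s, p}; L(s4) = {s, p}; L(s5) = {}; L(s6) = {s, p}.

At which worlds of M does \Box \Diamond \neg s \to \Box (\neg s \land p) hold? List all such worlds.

Let φ = \Box \Diamond \neg s \to \Box (\neg s \land p). Evaluate φ at each world:
  s0 (successors {s1}): φ is true.
  s1 (successors {s1, s2}): φ is false.
  s2 (successors {s1, s4}): φ is false.
  s3 (successors ∅): φ is true.
  s4 (successors {s0, s4}): φ is false.
  s5 (successors {s1}): φ is true.
  s6 (successors {s2}): φ is false.
For instance, at s5:
  At s5: \Box \Diamond \neg s is true, \Box (\neg s \land p) is true, so \Box \Diamond \neg s \to \Box (\neg s \land p) is true.
    At s5: \Box \Diamond \neg s requires \Diamond \neg s at every successor {s1}.
      At s1: \Diamond \neg s is true.
    So \Box \Diamond \neg s is true at s5.
    At s5: \Box (\neg s \land p) requires \neg s \land p at every successor {s1}.
      At s1: \neg s \land p is true.
    So \Box (\neg s \land p) is true at s5.
Satisfying worlds: {s0, s3, s5}

s0, s3, s5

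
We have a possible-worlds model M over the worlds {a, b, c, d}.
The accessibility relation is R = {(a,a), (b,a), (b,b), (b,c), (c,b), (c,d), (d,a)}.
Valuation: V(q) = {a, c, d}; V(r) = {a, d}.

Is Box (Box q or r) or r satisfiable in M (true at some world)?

Recall that Box ψ holds at a world iff ψ holds at every accessible world, and Dia ψ holds iff ψ holds at some accessible world.
Let φ = Box (Box q or r) or r. Evaluate φ at each world:
  a (successors {a}): φ is true.
  b (successors {a, b, c}): φ is false.
  c (successors {b, d}): φ is false.
  d (successors {a}): φ is true.
Detail at a (witness):
  At a: Box (Box q or r) is true, r is true, so Box (Box q or r) or r is true.
    At a: Box (Box q or r) requires Box q or r at every successor {a}.
      At a: Box q or r is true.
    So Box (Box q or r) is true at a.

Yes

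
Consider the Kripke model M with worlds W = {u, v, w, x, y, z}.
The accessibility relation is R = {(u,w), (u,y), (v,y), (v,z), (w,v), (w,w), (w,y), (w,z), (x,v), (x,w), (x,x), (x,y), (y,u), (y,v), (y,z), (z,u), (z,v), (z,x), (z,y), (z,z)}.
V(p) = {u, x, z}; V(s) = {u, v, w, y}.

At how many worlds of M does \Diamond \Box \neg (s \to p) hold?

2

Let φ = \Diamond \Box \neg (s \to p). Evaluate φ at each world:
  u (successors {w, y}): φ is false.
  v (successors {y, z}): φ is false.
  w (successors {v, w, y, z}): φ is false.
  x (successors {v, w, x, y}): φ is false.
  y (successors {u, v, z}): φ is true.
  z (successors {u, v, x, y, z}): φ is true.
For instance, at y:
  At y: \Diamond \Box \neg (s \to p) requires \Box \neg (s \to p) at some successor in {u, v, z}.
    \Box \neg (s \to p) holds at u, so \Diamond \Box \neg (s \to p) is true at y.
      At u: \Box \neg (s \to p) requires \neg (s \to p) at every successor {w, y}.
        At w: \neg (s \to p) is true.
        At y: \neg (s \to p) is true.
      So \Box \neg (s \to p) is true at u.
Satisfying worlds: {y, z}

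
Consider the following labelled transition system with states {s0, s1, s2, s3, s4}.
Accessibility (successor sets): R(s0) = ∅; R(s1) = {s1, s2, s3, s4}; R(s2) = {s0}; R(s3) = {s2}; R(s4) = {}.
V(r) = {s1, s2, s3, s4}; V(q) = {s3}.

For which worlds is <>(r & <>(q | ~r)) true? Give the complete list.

s1, s3

Recall that <>ψ holds at a world iff ψ holds at some accessible world.
Let φ = <>(r & <>(q | ~r)). Evaluate φ at each world:
  s0 (successors ∅): φ is false.
  s1 (successors {s1, s2, s3, s4}): φ is true.
  s2 (successors {s0}): φ is false.
  s3 (successors {s2}): φ is true.
  s4 (successors ∅): φ is false.
For instance, at s2:
  At s2: <>(r & <>(q | ~r)) requires r & <>(q | ~r) at some successor in {s0}.
    At s0: r & <>(q | ~r) is false.
  So <>(r & <>(q | ~r)) is false at s2.
Satisfying worlds: {s1, s3}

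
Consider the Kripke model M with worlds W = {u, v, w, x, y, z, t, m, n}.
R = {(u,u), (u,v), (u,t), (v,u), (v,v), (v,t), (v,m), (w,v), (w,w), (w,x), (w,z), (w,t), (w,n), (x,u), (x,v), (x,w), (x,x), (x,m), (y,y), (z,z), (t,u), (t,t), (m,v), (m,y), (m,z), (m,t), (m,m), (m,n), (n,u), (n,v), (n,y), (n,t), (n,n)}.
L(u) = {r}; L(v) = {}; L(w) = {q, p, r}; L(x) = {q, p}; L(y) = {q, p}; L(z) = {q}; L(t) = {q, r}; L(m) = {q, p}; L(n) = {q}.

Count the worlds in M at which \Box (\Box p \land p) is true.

Recall that \Box ψ holds at a world iff ψ holds at every accessible world, and \Diamond ψ holds iff ψ holds at some accessible world.
Let φ = \Box (\Box p \land p). Evaluate φ at each world:
  u (successors {u, v, t}): φ is false.
  v (successors {u, v, t, m}): φ is false.
  w (successors {v, w, x, z, t, n}): φ is false.
  x (successors {u, v, w, x, m}): φ is false.
  y (successors {y}): φ is true.
  z (successors {z}): φ is false.
  t (successors {u, t}): φ is false.
  m (successors {v, y, z, t, m, n}): φ is false.
  n (successors {u, v, y, t, n}): φ is false.
For instance, at w:
  At w: \Box (\Box p \land p) requires \Box p \land p at every successor {v, w, x, z, t, n}.
    \Box p \land p fails at v, so \Box (\Box p \land p) is false at w.
      At v: \Box p is false, p is false, so \Box p \land p is false.
Satisfying worlds: {y}

1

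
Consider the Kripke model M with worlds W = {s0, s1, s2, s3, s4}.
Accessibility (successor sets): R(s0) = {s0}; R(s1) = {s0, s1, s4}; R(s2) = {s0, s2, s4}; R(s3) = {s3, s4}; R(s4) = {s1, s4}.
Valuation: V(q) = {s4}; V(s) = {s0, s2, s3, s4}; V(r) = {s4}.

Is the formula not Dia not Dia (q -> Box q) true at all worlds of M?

Yes

Let φ = not Dia not Dia (q -> Box q). Evaluate φ at each world:
  s0 (successors {s0}): φ is true.
  s1 (successors {s0, s1, s4}): φ is true.
  s2 (successors {s0, s2, s4}): φ is true.
  s3 (successors {s3, s4}): φ is true.
  s4 (successors {s1, s4}): φ is true.
For instance, at s2:
  At s2: Dia not Dia (q -> Box q) is false, so not Dia not Dia (q -> Box q) is true.
    At s2: Dia not Dia (q -> Box q) requires not Dia (q -> Box q) at some successor in {s0, s2, s4}.
      At s0: not Dia (q -> Box q) is false.
      At s2: not Dia (q -> Box q) is false.
      At s4: not Dia (q -> Box q) is false.
    So Dia not Dia (q -> Box q) is false at s2.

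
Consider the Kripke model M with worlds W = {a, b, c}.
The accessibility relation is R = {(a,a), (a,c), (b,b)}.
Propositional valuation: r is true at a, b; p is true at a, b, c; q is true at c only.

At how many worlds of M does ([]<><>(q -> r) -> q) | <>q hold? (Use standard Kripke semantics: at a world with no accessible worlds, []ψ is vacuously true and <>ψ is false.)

2

Let φ = ([]<><>(q -> r) -> q) | <>q. Evaluate φ at each world:
  a (successors {a, c}): φ is true.
  b (successors {b}): φ is false.
  c (successors ∅): φ is true.
For instance, at a:
  At a: []<><>(q -> r) -> q is true, <>q is true, so ([]<><>(q -> r) -> q) | <>q is true.
    At a: []<><>(q -> r) is false, q is false, so []<><>(q -> r) -> q is true.
      At a: []<><>(q -> r) requires <><>(q -> r) at every successor {a, c}.
        <><>(q -> r) fails at c, so []<><>(q -> r) is false at a.
    At a: <>q requires q at some successor in {a, c}.
      q holds at c, so <>q is true at a.
Satisfying worlds: {a, c}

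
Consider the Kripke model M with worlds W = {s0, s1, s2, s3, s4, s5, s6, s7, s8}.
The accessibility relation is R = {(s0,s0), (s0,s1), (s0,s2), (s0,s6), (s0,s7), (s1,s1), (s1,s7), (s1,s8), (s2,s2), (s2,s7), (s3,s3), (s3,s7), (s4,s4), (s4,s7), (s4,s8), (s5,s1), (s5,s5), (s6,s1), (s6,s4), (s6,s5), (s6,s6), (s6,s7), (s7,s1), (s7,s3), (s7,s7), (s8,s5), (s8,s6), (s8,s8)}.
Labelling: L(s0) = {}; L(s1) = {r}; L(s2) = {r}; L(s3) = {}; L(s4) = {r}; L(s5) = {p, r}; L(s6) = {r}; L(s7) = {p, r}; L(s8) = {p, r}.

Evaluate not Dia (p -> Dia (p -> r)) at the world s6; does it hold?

No

At s6: Dia (p -> Dia (p -> r)) is true, so not Dia (p -> Dia (p -> r)) is false.
  At s6: Dia (p -> Dia (p -> r)) requires p -> Dia (p -> r) at some successor in {s1, s4, s5, s6, s7}.
    p -> Dia (p -> r) holds at s1, so Dia (p -> Dia (p -> r)) is true at s6.
      At s1: p is false, Dia (p -> r) is true, so p -> Dia (p -> r) is true.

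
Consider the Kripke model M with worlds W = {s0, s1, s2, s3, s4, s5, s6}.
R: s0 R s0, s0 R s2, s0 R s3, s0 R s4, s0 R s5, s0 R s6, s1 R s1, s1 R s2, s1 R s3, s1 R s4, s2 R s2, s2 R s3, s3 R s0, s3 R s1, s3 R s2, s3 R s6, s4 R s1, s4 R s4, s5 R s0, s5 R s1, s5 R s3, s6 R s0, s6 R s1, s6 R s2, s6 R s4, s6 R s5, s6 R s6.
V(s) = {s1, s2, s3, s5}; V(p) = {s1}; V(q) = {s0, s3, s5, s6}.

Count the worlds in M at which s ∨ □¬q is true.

5

Recall that □ψ holds at a world iff ψ holds at every accessible world, and ◇ψ holds iff ψ holds at some accessible world.
Let φ = s ∨ □¬q. Evaluate φ at each world:
  s0 (successors {s0, s2, s3, s4, s5, s6}): φ is false.
  s1 (successors {s1, s2, s3, s4}): φ is true.
  s2 (successors {s2, s3}): φ is true.
  s3 (successors {s0, s1, s2, s6}): φ is true.
  s4 (successors {s1, s4}): φ is true.
  s5 (successors {s0, s1, s3}): φ is true.
  s6 (successors {s0, s1, s2, s4, s5, s6}): φ is false.
For instance, at s1:
  At s1: s is true, □¬q is false, so s ∨ □¬q is true.
    At s1: □¬q requires ¬q at every successor {s1, s2, s3, s4}.
      ¬q fails at s3, so □¬q is false at s1.
Satisfying worlds: {s1, s2, s3, s4, s5}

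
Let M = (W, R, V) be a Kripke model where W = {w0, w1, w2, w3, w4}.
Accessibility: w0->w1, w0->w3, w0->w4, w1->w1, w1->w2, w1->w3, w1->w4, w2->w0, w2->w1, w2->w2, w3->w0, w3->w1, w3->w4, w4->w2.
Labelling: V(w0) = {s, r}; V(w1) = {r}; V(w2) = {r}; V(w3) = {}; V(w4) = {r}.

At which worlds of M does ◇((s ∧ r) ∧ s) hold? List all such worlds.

w2, w3

Let φ = ◇((s ∧ r) ∧ s). Evaluate φ at each world:
  w0 (successors {w1, w3, w4}): φ is false.
  w1 (successors {w1, w2, w3, w4}): φ is false.
  w2 (successors {w0, w1, w2}): φ is true.
  w3 (successors {w0, w1, w4}): φ is true.
  w4 (successors {w2}): φ is false.
For instance, at w0:
  At w0: ◇((s ∧ r) ∧ s) requires (s ∧ r) ∧ s at some successor in {w1, w3, w4}.
    At w1: (s ∧ r) ∧ s is false.
    At w3: (s ∧ r) ∧ s is false.
    At w4: (s ∧ r) ∧ s is false.
  So ◇((s ∧ r) ∧ s) is false at w0.
Satisfying worlds: {w2, w3}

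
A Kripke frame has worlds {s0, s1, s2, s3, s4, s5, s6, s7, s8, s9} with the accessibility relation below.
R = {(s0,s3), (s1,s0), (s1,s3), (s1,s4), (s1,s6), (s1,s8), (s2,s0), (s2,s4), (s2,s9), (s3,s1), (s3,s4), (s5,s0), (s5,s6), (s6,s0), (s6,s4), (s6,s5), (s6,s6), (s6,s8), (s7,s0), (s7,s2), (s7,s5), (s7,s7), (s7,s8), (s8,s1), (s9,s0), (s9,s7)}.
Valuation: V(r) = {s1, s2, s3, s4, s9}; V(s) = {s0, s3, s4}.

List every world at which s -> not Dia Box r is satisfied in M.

Let φ = s -> not Dia Box r. Evaluate φ at each world:
  s0 (successors {s3}): φ is false.
  s1 (successors {s0, s3, s4, s6, s8}): φ is true.
  s2 (successors {s0, s4, s9}): φ is true.
  s3 (successors {s1, s4}): φ is false.
  s4 (successors ∅): φ is true.
  s5 (successors {s0, s6}): φ is true.
  s6 (successors {s0, s4, s5, s6, s8}): φ is true.
  s7 (successors {s0, s2, s5, s7, s8}): φ is true.
  s8 (successors {s1}): φ is true.
  s9 (successors {s0, s7}): φ is true.
For instance, at s8:
  At s8: s is false, not Dia Box r is true, so s -> not Dia Box r is true.
    At s8: Dia Box r is false, so not Dia Box r is true.
      At s8: Dia Box r requires Box r at some successor in {s1}.
        At s1: Box r is false.
      So Dia Box r is false at s8.
Satisfying worlds: {s1, s2, s4, s5, s6, s7, s8, s9}

s1, s2, s4, s5, s6, s7, s8, s9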